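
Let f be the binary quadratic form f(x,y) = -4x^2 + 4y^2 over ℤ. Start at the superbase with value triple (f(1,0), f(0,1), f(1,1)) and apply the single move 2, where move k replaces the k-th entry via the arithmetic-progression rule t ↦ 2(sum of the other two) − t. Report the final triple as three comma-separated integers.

start (-4,4,0) = (f(1,0),f(0,1),f(1,1))
replace slot 2: 2·((-4)+0) − 4 = -12 → (-4,-12,0)

-4,-12,0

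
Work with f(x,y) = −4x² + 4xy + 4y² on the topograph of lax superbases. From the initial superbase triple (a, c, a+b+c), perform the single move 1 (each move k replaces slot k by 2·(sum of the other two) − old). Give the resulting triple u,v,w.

start (-4,4,4) = (f(1,0),f(0,1),f(1,1))
replace slot 1: 2·(4+4) − (-4) = 20 → (20,4,4)

20,4,4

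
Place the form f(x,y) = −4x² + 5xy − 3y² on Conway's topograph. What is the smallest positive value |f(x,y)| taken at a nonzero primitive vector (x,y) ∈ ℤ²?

translate: b→3 (≡-5 mod 8), so (4,-5,3)→(4,3,2)
flip: (4,3,2)→(2,-3,4)
translate: b→1 (≡-3 mod 4), so (2,-3,4)→(2,1,3)
reduced (well bottom): (2,1,3) with a≤c, −a<b≤a
well minimum |f| = |-2| = 2 (negative-definite)

2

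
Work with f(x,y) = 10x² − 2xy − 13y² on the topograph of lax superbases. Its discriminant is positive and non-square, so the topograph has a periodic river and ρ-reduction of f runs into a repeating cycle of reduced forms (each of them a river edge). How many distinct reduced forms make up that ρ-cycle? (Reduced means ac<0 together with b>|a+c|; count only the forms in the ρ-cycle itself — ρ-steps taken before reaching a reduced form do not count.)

D = 524, ⌊√D⌋ = 22
descent: ρ → (-13,2,10)
descent: ρ → (10,18,-5)  [lands on river]
river: ρ → (-5,22,2)
river: ρ → (2,22,-5)
river: ρ → (-5,18,10)
river: ρ → (10,22,-1)
river: ρ → (-1,22,10)
ρ-cycle length = 6 (tail of 2 descent steps not counted)

6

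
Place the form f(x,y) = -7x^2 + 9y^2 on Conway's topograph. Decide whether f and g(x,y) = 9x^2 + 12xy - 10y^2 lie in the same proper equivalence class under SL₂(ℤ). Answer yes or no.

D₁ = 252, D₂ = 504
discriminants differ ⇒ not SL₂(ℤ)-equivalent

no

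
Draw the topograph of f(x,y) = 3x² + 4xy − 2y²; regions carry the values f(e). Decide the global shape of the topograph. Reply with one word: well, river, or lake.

D = b²−4ac = 4² − 4·3·(-2) = 40
D > 0 non-square ⇒ indefinite ⇒ periodic river

river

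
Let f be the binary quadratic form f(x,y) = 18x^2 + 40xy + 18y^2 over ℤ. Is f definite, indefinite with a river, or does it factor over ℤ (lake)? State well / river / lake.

D = b²−4ac = 40² − 4·18·18 = 304
D > 0 non-square ⇒ indefinite ⇒ periodic river

river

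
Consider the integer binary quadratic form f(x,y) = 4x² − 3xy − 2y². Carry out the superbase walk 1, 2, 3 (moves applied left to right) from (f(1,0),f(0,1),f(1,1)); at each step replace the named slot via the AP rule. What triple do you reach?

start (4,-2,-1) = (f(1,0),f(0,1),f(1,1))
replace slot 1: 2·((-2)+(-1)) − 4 = -10 → (-10,-2,-1)
replace slot 2: 2·((-10)+(-1)) − (-2) = -20 → (-10,-20,-1)
replace slot 3: 2·((-10)+(-20)) − (-1) = -59 → (-10,-20,-59)

-10,-20,-59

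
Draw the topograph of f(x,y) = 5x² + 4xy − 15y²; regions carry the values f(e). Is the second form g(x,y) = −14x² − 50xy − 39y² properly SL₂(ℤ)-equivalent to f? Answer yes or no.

D₁ = 316, D₂ = 316
river cycle of f (length 6): (5, 14, -6), (-6, 10, 9), (9, 8, -7), (-7, 6, 10), (10, 14, -3), (-3, 16, 5)
river cycle of g (length 6): (-3, 16, 5), (5, 14, -6), (-6, 10, 9), (9, 8, -7), (-7, 6, 10), (10, 14, -3)
cycles coincide ⇒ equivalent

yes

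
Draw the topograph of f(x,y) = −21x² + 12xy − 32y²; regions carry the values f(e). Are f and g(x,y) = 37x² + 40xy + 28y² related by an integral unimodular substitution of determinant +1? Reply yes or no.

D₁ = -2544, D₂ = -2544
f is negative-definite; reduce −f:
−f: reduced (well bottom): (21,-12,32) with a≤c, −a<b≤a
flip sign back: reduced form of f is (-21,12,-32)
g: translate: b→-34 (≡40 mod 74), so (37,40,28)→(37,-34,25)
g: flip: (37,-34,25)→(25,34,37)
g: translate: b→-16 (≡34 mod 50), so (25,34,37)→(25,-16,28)
g: reduced (well bottom): (25,-16,28) with a≤c, −a<b≤a
reduced forms (-21, 12, -32) vs (25, -16, 28) ⇒ inequivalent

no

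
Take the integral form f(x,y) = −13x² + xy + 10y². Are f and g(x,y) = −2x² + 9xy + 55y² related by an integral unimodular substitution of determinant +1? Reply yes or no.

D₁ = 521, D₂ = 521
river cycle of f (length 34): (10, 19, -4), (-4, 21, 5), (5, 19, -8), (-8, 13, 11), (11, 9, -10), (-10, 11, 10), (10, 9, -11), (-11, 13, 8), (8, 19, -5), (-5, 21, 4), … (24 more)
river cycle of g (length 34): (-2, 21, 10), (10, 19, -4), (-4, 21, 5), (5, 19, -8), (-8, 13, 11), (11, 9, -10), (-10, 11, 10), (10, 9, -11), (-11, 13, 8), (8, 19, -5), … (24 more)
cycles coincide ⇒ equivalent

yes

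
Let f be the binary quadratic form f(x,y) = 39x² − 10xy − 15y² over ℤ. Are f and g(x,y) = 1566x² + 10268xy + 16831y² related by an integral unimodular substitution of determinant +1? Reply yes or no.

D₁ = 2440, D₂ = 2440
river cycle of f (length 18): (-15, 40, 14), (14, 44, -9), (-9, 46, 9), (9, 44, -14), (-14, 40, 15), (15, 20, -34), (-34, 48, 1), (1, 48, -34), (-34, 20, 15), (15, 40, -14), … (8 more)
river cycle of g (length 18): (14, 44, -9), (-9, 46, 9), (9, 44, -14), (-14, 40, 15), (15, 20, -34), (-34, 48, 1), (1, 48, -34), (-34, 20, 15), (15, 40, -14), (-14, 44, 9), … (8 more)
cycles coincide ⇒ equivalent

yes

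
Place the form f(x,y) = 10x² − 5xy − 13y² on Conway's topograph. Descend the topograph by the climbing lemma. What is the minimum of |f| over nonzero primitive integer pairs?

descent: ρ → (-13,5,10)  [lands on river]
river: ρ → (10,15,-8)
river: ρ → (-8,17,8)
river: ρ → (8,15,-10)
river: ρ → (-10,5,13)
river: ρ → (13,21,-2)
river: ρ → (-2,23,2)
river: ρ → (2,21,-13)
closes: descent 1, river 8
min |a| on river = 2

2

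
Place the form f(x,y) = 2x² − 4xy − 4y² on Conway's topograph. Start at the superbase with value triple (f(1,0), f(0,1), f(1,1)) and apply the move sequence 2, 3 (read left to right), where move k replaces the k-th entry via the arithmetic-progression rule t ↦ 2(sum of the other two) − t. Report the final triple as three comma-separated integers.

start (2,-4,-6) = (f(1,0),f(0,1),f(1,1))
replace slot 2: 2·(2+(-6)) − (-4) = -4 → (2,-4,-6)
replace slot 3: 2·(2+(-4)) − (-6) = 2 → (2,-4,2)

2,-4,2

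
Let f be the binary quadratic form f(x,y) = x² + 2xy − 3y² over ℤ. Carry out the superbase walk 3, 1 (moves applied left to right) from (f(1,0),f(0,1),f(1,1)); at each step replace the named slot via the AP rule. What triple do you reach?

start (1,-3,0) = (f(1,0),f(0,1),f(1,1))
replace slot 3: 2·(1+(-3)) − 0 = -4 → (1,-3,-4)
replace slot 1: 2·((-3)+(-4)) − 1 = -15 → (-15,-3,-4)

-15,-3,-4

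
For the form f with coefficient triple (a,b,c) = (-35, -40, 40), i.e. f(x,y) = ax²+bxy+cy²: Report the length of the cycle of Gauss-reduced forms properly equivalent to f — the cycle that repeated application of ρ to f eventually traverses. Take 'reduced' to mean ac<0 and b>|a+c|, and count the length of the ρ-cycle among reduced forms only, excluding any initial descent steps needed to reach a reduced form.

D = 7200, ⌊√D⌋ = 84
descent: ρ → (40,40,-35)  [lands on river]
river: ρ → (-35,30,45)
river: ρ → (45,60,-20)
river: ρ → (-20,60,45)
river: ρ → (45,30,-35)
river: ρ → (-35,40,40)
ρ-cycle length = 6 (tail of 1 descent step not counted)

6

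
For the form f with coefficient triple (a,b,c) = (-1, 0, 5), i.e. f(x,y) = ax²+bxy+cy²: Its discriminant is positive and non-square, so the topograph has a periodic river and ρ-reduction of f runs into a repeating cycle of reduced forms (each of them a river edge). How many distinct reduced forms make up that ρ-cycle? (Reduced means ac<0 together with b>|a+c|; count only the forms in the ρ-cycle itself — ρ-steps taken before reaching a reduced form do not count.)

D = 20, ⌊√D⌋ = 4
descent: ρ → (5,0,-1)
descent: ρ → (-1,4,1)  [lands on river]
river: ρ → (1,4,-1)
ρ-cycle length = 2 (tail of 2 descent steps not counted)

2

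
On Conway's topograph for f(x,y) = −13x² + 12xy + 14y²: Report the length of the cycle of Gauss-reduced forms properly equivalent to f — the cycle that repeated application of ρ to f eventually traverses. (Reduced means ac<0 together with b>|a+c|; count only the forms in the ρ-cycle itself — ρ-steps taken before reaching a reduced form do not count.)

D = 872, ⌊√D⌋ = 29
river: ρ → (14,16,-11)
river: ρ → (-11,28,2)
river: ρ → (2,28,-11)
river: ρ → (-11,16,14)
river: ρ → (14,12,-13)
river: ρ → (-13,14,13)
river: ρ → (13,12,-14)
river: ρ → (-14,16,11)
river: ρ → (11,28,-2)
river: ρ → (-2,28,11)
river: ρ → (11,16,-14)
river: ρ → (-14,12,13)
river: ρ → (13,14,-13)
river: ρ → (-13,12,14)
ρ-cycle length = 14 (tail of 0 descent steps not counted)

14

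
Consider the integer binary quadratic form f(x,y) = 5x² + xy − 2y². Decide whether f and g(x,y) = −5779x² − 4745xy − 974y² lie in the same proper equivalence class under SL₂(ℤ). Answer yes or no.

D₁ = 41, D₂ = 41
river cycle of f (length 10): (-2, 3, 4), (4, 5, -1), (-1, 5, 4), (4, 3, -2), (-2, 5, 2), (2, 3, -4), (-4, 5, 1), (1, 5, -4), (-4, 3, 2), (2, 5, -2)
river cycle of g (length 10): (-2, 3, 4), (4, 5, -1), (-1, 5, 4), (4, 3, -2), (-2, 5, 2), (2, 3, -4), (-4, 5, 1), (1, 5, -4), (-4, 3, 2), (2, 5, -2)
cycles coincide ⇒ equivalent

yes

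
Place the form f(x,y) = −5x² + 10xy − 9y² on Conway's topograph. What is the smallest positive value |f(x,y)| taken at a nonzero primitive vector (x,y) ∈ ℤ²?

translate: b→0 (≡-10 mod 10), so (5,-10,9)→(5,0,4)
flip: (5,0,4)→(4,0,5)
reduced (well bottom): (4,0,5) with a≤c, −a<b≤a
well minimum |f| = |-4| = 4 (negative-definite)

4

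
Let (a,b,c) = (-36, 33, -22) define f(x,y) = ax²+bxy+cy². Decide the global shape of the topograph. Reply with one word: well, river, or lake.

D = b²−4ac = 33² − 4·(-36)·(-22) = -2079
D < 0 ⇒ definite ⇒ every region one sign ⇒ single well

well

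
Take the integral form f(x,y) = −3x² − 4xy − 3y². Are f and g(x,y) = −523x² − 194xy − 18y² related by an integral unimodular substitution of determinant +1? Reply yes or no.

D₁ = -20, D₂ = -20
f is negative-definite; reduce −f:
−f: translate: b→-2 (≡4 mod 6), so (3,4,3)→(3,-2,2)
−f: flip: (3,-2,2)→(2,2,3)
−f: reduced (well bottom): (2,2,3) with a≤c, −a<b≤a
flip sign back: reduced form of f is (-2,-2,-3)
g is negative-definite; reduce −g:
−g: flip: (523,194,18)→(18,-194,523)
−g: translate: b→-14 (≡-194 mod 36), so (18,-194,523)→(18,-14,3)
−g: flip: (18,-14,3)→(3,14,18)
−g: translate: b→2 (≡14 mod 6), so (3,14,18)→(3,2,2)
−g: flip: (3,2,2)→(2,-2,3)
−g: translate: b→2 (≡-2 mod 4), so (2,-2,3)→(2,2,3)
−g: reduced (well bottom): (2,2,3) with a≤c, −a<b≤a
flip sign back: reduced form of g is (-2,-2,-3)
reduced forms (-2, -2, -3) vs (-2, -2, -3) ⇒ equivalent

yes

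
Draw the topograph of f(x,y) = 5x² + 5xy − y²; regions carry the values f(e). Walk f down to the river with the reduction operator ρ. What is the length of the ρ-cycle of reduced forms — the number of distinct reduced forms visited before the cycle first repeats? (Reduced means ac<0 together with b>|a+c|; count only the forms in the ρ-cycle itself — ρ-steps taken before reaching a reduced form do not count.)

D = 45, ⌊√D⌋ = 6
river: ρ → (-1,5,5)
river: ρ → (5,5,-1)
ρ-cycle length = 2 (tail of 0 descent steps not counted)

2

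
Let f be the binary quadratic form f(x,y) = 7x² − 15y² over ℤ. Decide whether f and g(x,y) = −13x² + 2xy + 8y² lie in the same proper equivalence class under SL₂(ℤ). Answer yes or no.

D₁ = 420, D₂ = 420
river cycle of f (length 4): (7, 14, -8), (-8, 18, 3), (3, 18, -8), (-8, 14, 7)
river cycle of g (length 4): (8, 14, -7), (-7, 14, 8), (8, 18, -3), (-3, 18, 8)
cycles differ ⇒ inequivalent

no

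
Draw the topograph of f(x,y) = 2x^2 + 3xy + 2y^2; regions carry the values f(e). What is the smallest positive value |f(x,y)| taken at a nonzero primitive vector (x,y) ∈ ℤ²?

translate: b→-1 (≡3 mod 4), so (2,3,2)→(2,-1,1)
flip: (2,-1,1)→(1,1,2)
reduced (well bottom): (1,1,2) with a≤c, −a<b≤a
well minimum = a = 1

1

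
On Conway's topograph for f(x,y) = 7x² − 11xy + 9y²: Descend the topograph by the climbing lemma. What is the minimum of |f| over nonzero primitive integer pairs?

translate: b→3 (≡-11 mod 14), so (7,-11,9)→(7,3,5)
flip: (7,3,5)→(5,-3,7)
reduced (well bottom): (5,-3,7) with a≤c, −a<b≤a
well minimum = a = 5

5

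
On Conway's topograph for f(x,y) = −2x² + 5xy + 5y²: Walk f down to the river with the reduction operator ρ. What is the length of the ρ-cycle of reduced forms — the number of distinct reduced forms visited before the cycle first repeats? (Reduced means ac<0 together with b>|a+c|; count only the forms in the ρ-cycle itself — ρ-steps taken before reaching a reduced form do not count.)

D = 65, ⌊√D⌋ = 8
river: ρ → (5,5,-2)
river: ρ → (-2,7,2)
river: ρ → (2,5,-5)
river: ρ → (-5,5,2)
river: ρ → (2,7,-2)
river: ρ → (-2,5,5)
ρ-cycle length = 6 (tail of 0 descent steps not counted)

6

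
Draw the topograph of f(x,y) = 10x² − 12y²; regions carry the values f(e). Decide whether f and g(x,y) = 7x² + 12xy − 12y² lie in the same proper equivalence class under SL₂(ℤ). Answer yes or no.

D₁ = 480, D₂ = 480
river cycle of f (length 2): (10, 20, -2), (-2, 20, 10)
river cycle of g (length 4): (-12, 12, 7), (7, 16, -8), (-8, 16, 7), (7, 12, -12)
cycles differ ⇒ inequivalent

no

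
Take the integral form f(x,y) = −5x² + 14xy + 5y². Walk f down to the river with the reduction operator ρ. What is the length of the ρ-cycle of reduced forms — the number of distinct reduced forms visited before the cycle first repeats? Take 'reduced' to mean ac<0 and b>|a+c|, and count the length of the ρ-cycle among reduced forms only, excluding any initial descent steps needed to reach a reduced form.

D = 296, ⌊√D⌋ = 17
river: ρ → (5,16,-2)
river: ρ → (-2,16,5)
river: ρ → (5,14,-5)
river: ρ → (-5,16,2)
river: ρ → (2,16,-5)
river: ρ → (-5,14,5)
ρ-cycle length = 6 (tail of 0 descent steps not counted)

6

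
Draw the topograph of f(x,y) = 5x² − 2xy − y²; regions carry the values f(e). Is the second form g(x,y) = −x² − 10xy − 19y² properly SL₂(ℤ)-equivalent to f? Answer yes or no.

D₁ = 24, D₂ = 24
river cycle of f (length 2): (-1, 4, 2), (2, 4, -1)
river cycle of g (length 2): (-1, 4, 2), (2, 4, -1)
cycles coincide ⇒ equivalent

yes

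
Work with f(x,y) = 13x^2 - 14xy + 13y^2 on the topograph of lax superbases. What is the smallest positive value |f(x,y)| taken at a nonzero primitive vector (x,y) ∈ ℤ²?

translate: b→12 (≡-14 mod 26), so (13,-14,13)→(13,12,12)
flip: (13,12,12)→(12,-12,13)
translate: b→12 (≡-12 mod 24), so (12,-12,13)→(12,12,13)
reduced (well bottom): (12,12,13) with a≤c, −a<b≤a
well minimum = a = 12

12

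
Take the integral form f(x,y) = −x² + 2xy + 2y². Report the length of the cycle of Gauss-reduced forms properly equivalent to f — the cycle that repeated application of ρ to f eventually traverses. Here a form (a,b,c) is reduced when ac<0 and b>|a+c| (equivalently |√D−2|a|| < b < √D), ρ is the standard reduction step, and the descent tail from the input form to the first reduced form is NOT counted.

D = 12, ⌊√D⌋ = 3
river: ρ → (2,2,-1)
river: ρ → (-1,2,2)
ρ-cycle length = 2 (tail of 0 descent steps not counted)

2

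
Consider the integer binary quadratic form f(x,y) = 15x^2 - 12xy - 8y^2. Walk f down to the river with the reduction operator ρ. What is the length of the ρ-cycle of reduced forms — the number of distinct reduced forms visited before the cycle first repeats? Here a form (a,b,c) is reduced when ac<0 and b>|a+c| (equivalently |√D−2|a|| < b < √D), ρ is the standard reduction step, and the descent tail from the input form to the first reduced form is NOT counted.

D = 624, ⌊√D⌋ = 24
descent: ρ → (-8,12,15)  [lands on river]
river: ρ → (15,18,-5)
river: ρ → (-5,22,7)
river: ρ → (7,20,-8)
ρ-cycle length = 4 (tail of 1 descent step not counted)

4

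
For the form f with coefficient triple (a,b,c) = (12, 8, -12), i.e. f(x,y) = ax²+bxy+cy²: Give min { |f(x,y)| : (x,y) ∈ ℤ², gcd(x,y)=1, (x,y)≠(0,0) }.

river: ρ → (-12,16,8)
river: ρ → (8,16,-12)
river: ρ → (-12,8,12)
river: ρ → (12,16,-8)
river: ρ → (-8,16,12)
river: ρ → (12,8,-12)
closes: descent 0, river 6
min |a| on river = 8

8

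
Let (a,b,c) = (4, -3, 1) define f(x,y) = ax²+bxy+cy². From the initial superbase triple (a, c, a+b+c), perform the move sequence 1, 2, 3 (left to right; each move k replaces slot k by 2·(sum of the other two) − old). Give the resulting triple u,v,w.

start (4,1,2) = (f(1,0),f(0,1),f(1,1))
replace slot 1: 2·(1+2) − 4 = 2 → (2,1,2)
replace slot 2: 2·(2+2) − 1 = 7 → (2,7,2)
replace slot 3: 2·(2+7) − 2 = 16 → (2,7,16)

2,7,16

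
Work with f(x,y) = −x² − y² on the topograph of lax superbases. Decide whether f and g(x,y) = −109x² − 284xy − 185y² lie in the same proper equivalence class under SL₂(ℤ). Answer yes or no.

D₁ = -4, D₂ = -4
f is negative-definite; reduce −f:
−f: reduced (well bottom): (1,0,1) with a≤c, −a<b≤a
flip sign back: reduced form of f is (-1,0,-1)
g is negative-definite; reduce −g:
−g: translate: b→66 (≡284 mod 218), so (109,284,185)→(109,66,10)
−g: flip: (109,66,10)→(10,-66,109)
−g: translate: b→-6 (≡-66 mod 20), so (10,-66,109)→(10,-6,1)
−g: flip: (10,-6,1)→(1,6,10)
−g: translate: b→0 (≡6 mod 2), so (1,6,10)→(1,0,1)
−g: reduced (well bottom): (1,0,1) with a≤c, −a<b≤a
flip sign back: reduced form of g is (-1,0,-1)
reduced forms (-1, 0, -1) vs (-1, 0, -1) ⇒ equivalent

yes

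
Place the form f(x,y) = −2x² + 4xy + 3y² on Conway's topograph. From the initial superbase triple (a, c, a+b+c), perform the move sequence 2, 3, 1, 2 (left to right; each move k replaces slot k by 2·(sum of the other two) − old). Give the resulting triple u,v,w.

start (-2,3,5) = (f(1,0),f(0,1),f(1,1))
replace slot 2: 2·((-2)+5) − 3 = 3 → (-2,3,5)
replace slot 3: 2·((-2)+3) − 5 = -3 → (-2,3,-3)
replace slot 1: 2·(3+(-3)) − (-2) = 2 → (2,3,-3)
replace slot 2: 2·(2+(-3)) − 3 = -5 → (2,-5,-3)

2,-5,-3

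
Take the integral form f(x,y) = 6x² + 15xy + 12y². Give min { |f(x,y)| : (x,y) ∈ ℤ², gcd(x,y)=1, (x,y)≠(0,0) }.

translate: b→3 (≡15 mod 12), so (6,15,12)→(6,3,3)
flip: (6,3,3)→(3,-3,6)
translate: b→3 (≡-3 mod 6), so (3,-3,6)→(3,3,6)
reduced (well bottom): (3,3,6) with a≤c, −a<b≤a
well minimum = a = 3

3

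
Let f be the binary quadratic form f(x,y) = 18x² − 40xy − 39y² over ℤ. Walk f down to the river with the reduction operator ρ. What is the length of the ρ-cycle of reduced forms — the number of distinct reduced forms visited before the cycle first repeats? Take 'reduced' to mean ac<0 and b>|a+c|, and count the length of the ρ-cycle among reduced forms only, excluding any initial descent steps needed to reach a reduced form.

D = 4408, ⌊√D⌋ = 66
descent: ρ → (-39,40,18)  [lands on river]
river: ρ → (18,32,-47)
river: ρ → (-47,62,3)
river: ρ → (3,64,-26)
river: ρ → (-26,40,27)
river: ρ → (27,14,-39)
river: ρ → (-39,64,2)
river: ρ → (2,64,-39)
river: ρ → (-39,14,27)
river: ρ → (27,40,-26)
river: ρ → (-26,64,3)
river: ρ → (3,62,-47)
river: ρ → (-47,32,18)
river: ρ → (18,40,-39)
river: ρ → (-39,38,19)
river: ρ → (19,38,-39)
ρ-cycle length = 16 (tail of 1 descent step not counted)

16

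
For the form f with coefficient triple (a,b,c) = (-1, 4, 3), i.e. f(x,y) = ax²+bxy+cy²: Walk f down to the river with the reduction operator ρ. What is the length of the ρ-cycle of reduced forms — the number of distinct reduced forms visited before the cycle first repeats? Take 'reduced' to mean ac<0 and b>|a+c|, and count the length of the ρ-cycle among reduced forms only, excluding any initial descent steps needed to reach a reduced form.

D = 28, ⌊√D⌋ = 5
river: ρ → (3,2,-2)
river: ρ → (-2,2,3)
river: ρ → (3,4,-1)
river: ρ → (-1,4,3)
ρ-cycle length = 4 (tail of 0 descent steps not counted)

4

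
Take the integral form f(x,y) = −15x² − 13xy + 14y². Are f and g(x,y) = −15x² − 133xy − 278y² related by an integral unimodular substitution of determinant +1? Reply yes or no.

D₁ = 1009, D₂ = 1009
river cycle of f (length 14): (14, 13, -15), (-15, 17, 12), (12, 31, -1), (-1, 31, 12), (12, 17, -15), (-15, 13, 14), (14, 15, -14), (-14, 13, 15), (15, 17, -12), (-12, 31, 1), … (4 more)
river cycle of g (length 14): (-15, 17, 12), (12, 31, -1), (-1, 31, 12), (12, 17, -15), (-15, 13, 14), (14, 15, -14), (-14, 13, 15), (15, 17, -12), (-12, 31, 1), (1, 31, -12), … (4 more)
cycles coincide ⇒ equivalent

yes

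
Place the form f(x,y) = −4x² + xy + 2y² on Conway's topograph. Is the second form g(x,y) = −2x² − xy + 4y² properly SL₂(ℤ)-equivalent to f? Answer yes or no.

D₁ = 33, D₂ = 33
river cycle of f (length 4): (2, 3, -3), (-3, 3, 2), (2, 5, -1), (-1, 5, 2)
river cycle of g (length 4): (-2, 3, 3), (3, 3, -2), (-2, 5, 1), (1, 5, -2)
cycles differ ⇒ inequivalent

no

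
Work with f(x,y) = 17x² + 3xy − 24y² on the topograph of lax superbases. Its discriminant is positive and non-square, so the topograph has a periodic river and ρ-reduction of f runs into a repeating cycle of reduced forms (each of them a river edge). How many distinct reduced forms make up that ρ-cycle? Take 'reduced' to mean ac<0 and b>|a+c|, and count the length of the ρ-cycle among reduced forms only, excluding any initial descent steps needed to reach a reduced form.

D = 1641, ⌊√D⌋ = 40
descent: ρ → (-24,-3,17)
descent: ρ → (17,37,-4)  [lands on river]
river: ρ → (-4,35,26)
river: ρ → (26,17,-13)
river: ρ → (-13,35,8)
river: ρ → (8,29,-25)
river: ρ → (-25,21,12)
river: ρ → (12,27,-19)
river: ρ → (-19,11,20)
river: ρ → (20,29,-10)
river: ρ → (-10,31,17)
ρ-cycle length = 10 (tail of 2 descent steps not counted)

10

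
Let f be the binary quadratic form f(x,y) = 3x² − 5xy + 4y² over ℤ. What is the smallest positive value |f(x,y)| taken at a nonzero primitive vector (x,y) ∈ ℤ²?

translate: b→1 (≡-5 mod 6), so (3,-5,4)→(3,1,2)
flip: (3,1,2)→(2,-1,3)
reduced (well bottom): (2,-1,3) with a≤c, −a<b≤a
well minimum = a = 2

2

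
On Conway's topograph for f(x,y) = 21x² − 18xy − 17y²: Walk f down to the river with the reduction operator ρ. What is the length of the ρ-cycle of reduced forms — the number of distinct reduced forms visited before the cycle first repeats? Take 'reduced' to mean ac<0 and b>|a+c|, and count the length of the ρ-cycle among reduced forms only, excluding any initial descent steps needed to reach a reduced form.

D = 1752, ⌊√D⌋ = 41
descent: ρ → (-17,18,21)  [lands on river]
river: ρ → (21,24,-14)
river: ρ → (-14,32,13)
river: ρ → (13,20,-26)
river: ρ → (-26,32,7)
river: ρ → (7,38,-11)
river: ρ → (-11,28,22)
river: ρ → (22,16,-17)
ρ-cycle length = 8 (tail of 1 descent step not counted)

8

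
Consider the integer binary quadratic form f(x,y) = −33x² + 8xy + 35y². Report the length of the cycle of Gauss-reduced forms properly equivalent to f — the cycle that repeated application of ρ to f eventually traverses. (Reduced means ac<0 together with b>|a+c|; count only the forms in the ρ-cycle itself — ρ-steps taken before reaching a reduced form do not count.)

D = 4684, ⌊√D⌋ = 68
river: ρ → (35,62,-6)
river: ρ → (-6,58,55)
river: ρ → (55,52,-9)
river: ρ → (-9,56,43)
river: ρ → (43,30,-22)
river: ρ → (-22,58,15)
river: ρ → (15,62,-14)
river: ρ → (-14,50,39)
river: ρ → (39,28,-25)
river: ρ → (-25,22,42)
river: ρ → (42,62,-5)
river: ρ → (-5,68,3)
river: ρ → (3,64,-49)
river: ρ → (-49,34,18)
river: ρ → (18,38,-45)
river: ρ → (-45,52,11)
river: ρ → (11,58,-30)
river: ρ → (-30,62,7)
river: ρ → (7,64,-21)
river: ρ → (-21,62,10)
river: ρ → (10,58,-33)
river: ρ → (-33,8,35)
ρ-cycle length = 22 (tail of 0 descent steps not counted)

22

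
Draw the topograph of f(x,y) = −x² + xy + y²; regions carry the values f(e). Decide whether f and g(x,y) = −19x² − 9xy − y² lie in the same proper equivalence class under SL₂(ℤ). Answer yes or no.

D₁ = 5, D₂ = 5
river cycle of f (length 2): (1, 1, -1), (-1, 1, 1)
river cycle of g (length 2): (-1, 1, 1), (1, 1, -1)
cycles coincide ⇒ equivalent

yes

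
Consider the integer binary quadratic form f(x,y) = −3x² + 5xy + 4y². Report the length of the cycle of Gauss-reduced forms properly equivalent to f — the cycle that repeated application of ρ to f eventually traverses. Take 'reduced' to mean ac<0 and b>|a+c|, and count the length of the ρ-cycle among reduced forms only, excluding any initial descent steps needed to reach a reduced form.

D = 73, ⌊√D⌋ = 8
river: ρ → (4,3,-4)
river: ρ → (-4,5,3)
river: ρ → (3,7,-2)
river: ρ → (-2,5,6)
river: ρ → (6,7,-1)
river: ρ → (-1,7,6)
river: ρ → (6,5,-2)
river: ρ → (-2,7,3)
river: ρ → (3,5,-4)
river: ρ → (-4,3,4)
river: ρ → (4,5,-3)
river: ρ → (-3,7,2)
river: ρ → (2,5,-6)
river: ρ → (-6,7,1)
river: ρ → (1,7,-6)
river: ρ → (-6,5,2)
river: ρ → (2,7,-3)
river: ρ → (-3,5,4)
ρ-cycle length = 18 (tail of 0 descent steps not counted)

18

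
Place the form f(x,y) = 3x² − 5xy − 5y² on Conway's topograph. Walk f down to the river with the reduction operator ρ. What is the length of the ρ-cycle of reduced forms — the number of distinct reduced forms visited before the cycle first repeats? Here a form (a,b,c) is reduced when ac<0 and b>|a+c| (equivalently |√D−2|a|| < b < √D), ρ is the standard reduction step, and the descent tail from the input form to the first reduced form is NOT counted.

D = 85, ⌊√D⌋ = 9
descent: ρ → (-5,5,3)  [lands on river]
river: ρ → (3,7,-3)
river: ρ → (-3,5,5)
river: ρ → (5,5,-3)
river: ρ → (-3,7,3)
river: ρ → (3,5,-5)
ρ-cycle length = 6 (tail of 1 descent step not counted)

6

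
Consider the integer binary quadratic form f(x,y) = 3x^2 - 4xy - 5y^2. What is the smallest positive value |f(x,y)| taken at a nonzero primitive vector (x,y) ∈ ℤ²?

descent: ρ → (-5,4,3)  [lands on river]
river: ρ → (3,8,-1)
river: ρ → (-1,8,3)
river: ρ → (3,4,-5)
river: ρ → (-5,6,2)
river: ρ → (2,6,-5)
closes: descent 1, river 6
min |a| on river = 1

1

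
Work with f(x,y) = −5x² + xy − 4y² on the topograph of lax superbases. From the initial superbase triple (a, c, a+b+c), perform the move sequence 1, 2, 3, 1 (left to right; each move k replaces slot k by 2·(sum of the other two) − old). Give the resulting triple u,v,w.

start (-5,-4,-8) = (f(1,0),f(0,1),f(1,1))
replace slot 1: 2·((-4)+(-8)) − (-5) = -19 → (-19,-4,-8)
replace slot 2: 2·((-19)+(-8)) − (-4) = -50 → (-19,-50,-8)
replace slot 3: 2·((-19)+(-50)) − (-8) = -130 → (-19,-50,-130)
replace slot 1: 2·((-50)+(-130)) − (-19) = -341 → (-341,-50,-130)

-341,-50,-130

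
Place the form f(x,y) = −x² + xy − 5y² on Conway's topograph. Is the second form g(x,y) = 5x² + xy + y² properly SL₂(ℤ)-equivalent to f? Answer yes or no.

D₁ = -19, D₂ = -19
f is negative-definite; reduce −f:
−f: translate: b→1 (≡-1 mod 2), so (1,-1,5)→(1,1,5)
−f: reduced (well bottom): (1,1,5) with a≤c, −a<b≤a
flip sign back: reduced form of f is (-1,-1,-5)
g: flip: (5,1,1)→(1,-1,5)
g: translate: b→1 (≡-1 mod 2), so (1,-1,5)→(1,1,5)
g: reduced (well bottom): (1,1,5) with a≤c, −a<b≤a
reduced forms (-1, -1, -5) vs (1, 1, 5) ⇒ inequivalent

no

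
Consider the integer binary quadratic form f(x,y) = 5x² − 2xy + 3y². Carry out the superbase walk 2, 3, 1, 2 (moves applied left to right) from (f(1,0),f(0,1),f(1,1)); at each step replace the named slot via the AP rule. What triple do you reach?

start (5,3,6) = (f(1,0),f(0,1),f(1,1))
replace slot 2: 2·(5+6) − 3 = 19 → (5,19,6)
replace slot 3: 2·(5+19) − 6 = 42 → (5,19,42)
replace slot 1: 2·(19+42) − 5 = 117 → (117,19,42)
replace slot 2: 2·(117+42) − 19 = 299 → (117,299,42)

117,299,42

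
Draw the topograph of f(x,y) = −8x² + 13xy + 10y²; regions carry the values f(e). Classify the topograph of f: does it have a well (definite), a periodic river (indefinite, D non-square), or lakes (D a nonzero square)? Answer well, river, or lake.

D = b²−4ac = 13² − 4·(-8)·10 = 489
D > 0 non-square ⇒ indefinite ⇒ periodic river

river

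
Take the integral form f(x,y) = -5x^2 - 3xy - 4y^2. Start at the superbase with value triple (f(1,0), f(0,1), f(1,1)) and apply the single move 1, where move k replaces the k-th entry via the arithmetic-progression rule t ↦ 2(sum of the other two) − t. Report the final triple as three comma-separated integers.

start (-5,-4,-12) = (f(1,0),f(0,1),f(1,1))
replace slot 1: 2·((-4)+(-12)) − (-5) = -27 → (-27,-4,-12)

-27,-4,-12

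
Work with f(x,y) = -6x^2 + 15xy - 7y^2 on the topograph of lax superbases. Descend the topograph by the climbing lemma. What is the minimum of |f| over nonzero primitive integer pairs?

descent: ρ → (-7,-1,2)
descent: ρ → (2,5,-4)  [lands on river]
river: ρ → (-4,3,3)
river: ρ → (3,3,-4)
river: ρ → (-4,5,2)
river: ρ → (2,7,-1)
river: ρ → (-1,7,2)
closes: descent 2, river 6
min |a| on river = 1

1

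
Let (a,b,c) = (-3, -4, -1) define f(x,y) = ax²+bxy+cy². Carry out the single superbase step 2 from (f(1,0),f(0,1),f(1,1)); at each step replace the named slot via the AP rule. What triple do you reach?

start (-3,-1,-8) = (f(1,0),f(0,1),f(1,1))
replace slot 2: 2·((-3)+(-8)) − (-1) = -21 → (-3,-21,-8)

-3,-21,-8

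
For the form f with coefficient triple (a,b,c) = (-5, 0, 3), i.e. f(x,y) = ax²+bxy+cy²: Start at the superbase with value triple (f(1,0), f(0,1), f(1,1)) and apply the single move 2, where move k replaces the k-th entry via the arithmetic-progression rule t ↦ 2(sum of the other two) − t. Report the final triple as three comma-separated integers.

start (-5,3,-2) = (f(1,0),f(0,1),f(1,1))
replace slot 2: 2·((-5)+(-2)) − 3 = -17 → (-5,-17,-2)

-5,-17,-2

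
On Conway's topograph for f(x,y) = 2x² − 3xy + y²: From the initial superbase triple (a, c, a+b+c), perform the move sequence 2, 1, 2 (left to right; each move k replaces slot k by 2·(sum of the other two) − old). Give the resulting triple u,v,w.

start (2,1,0) = (f(1,0),f(0,1),f(1,1))
replace slot 2: 2·(2+0) − 1 = 3 → (2,3,0)
replace slot 1: 2·(3+0) − 2 = 4 → (4,3,0)
replace slot 2: 2·(4+0) − 3 = 5 → (4,5,0)

4,5,0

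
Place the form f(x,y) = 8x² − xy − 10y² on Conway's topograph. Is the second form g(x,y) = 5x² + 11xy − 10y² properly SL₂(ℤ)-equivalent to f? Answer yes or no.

D₁ = 321, D₂ = 321
river cycle of f (length 4): (8, 15, -3), (-3, 15, 8), (8, 17, -1), (-1, 17, 8)
river cycle of g (length 6): (-10, 9, 6), (6, 15, -4), (-4, 17, 2), (2, 15, -12), (-12, 9, 5), (5, 11, -10)
cycles differ ⇒ inequivalent

no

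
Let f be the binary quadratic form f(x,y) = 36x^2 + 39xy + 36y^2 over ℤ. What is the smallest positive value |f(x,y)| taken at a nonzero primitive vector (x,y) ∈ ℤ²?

translate: b→-33 (≡39 mod 72), so (36,39,36)→(36,-33,33)
flip: (36,-33,33)→(33,33,36)
reduced (well bottom): (33,33,36) with a≤c, −a<b≤a
well minimum = a = 33

33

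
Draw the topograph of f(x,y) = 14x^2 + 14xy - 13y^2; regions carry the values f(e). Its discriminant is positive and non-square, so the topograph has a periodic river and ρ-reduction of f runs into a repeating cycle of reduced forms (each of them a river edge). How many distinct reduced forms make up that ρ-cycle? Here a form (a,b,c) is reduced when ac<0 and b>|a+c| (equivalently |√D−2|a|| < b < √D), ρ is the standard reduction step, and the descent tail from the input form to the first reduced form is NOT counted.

D = 924, ⌊√D⌋ = 30
river: ρ → (-13,12,15)
river: ρ → (15,18,-10)
river: ρ → (-10,22,11)
river: ρ → (11,22,-10)
river: ρ → (-10,18,15)
river: ρ → (15,12,-13)
river: ρ → (-13,14,14)
river: ρ → (14,14,-13)
ρ-cycle length = 8 (tail of 0 descent steps not counted)

8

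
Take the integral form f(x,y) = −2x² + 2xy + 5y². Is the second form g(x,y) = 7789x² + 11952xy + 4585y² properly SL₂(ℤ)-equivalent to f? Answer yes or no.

D₁ = 44, D₂ = 44
river cycle of f (length 2): (-2, 6, 1), (1, 6, -2)
river cycle of g (length 2): (-2, 6, 1), (1, 6, -2)
cycles coincide ⇒ equivalent

yes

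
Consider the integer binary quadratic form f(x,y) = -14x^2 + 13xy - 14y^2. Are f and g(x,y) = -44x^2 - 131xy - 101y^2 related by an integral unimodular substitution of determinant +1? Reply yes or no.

D₁ = -615, D₂ = -615
f is negative-definite; reduce −f:
−f: flip: (14,-13,14)→(14,13,14)
−f: reduced (well bottom): (14,13,14) with a≤c, −a<b≤a
flip sign back: reduced form of f is (-14,-13,-14)
g is negative-definite; reduce −g:
−g: translate: b→43 (≡131 mod 88), so (44,131,101)→(44,43,14)
−g: flip: (44,43,14)→(14,-43,44)
−g: translate: b→13 (≡-43 mod 28), so (14,-43,44)→(14,13,14)
−g: reduced (well bottom): (14,13,14) with a≤c, −a<b≤a
flip sign back: reduced form of g is (-14,-13,-14)
reduced forms (-14, -13, -14) vs (-14, -13, -14) ⇒ equivalent

yes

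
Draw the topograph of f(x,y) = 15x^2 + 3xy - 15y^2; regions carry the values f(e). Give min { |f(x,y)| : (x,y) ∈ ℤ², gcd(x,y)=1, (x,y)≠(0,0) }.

river: ρ → (-15,27,3)
river: ρ → (3,27,-15)
river: ρ → (-15,3,15)
river: ρ → (15,27,-3)
river: ρ → (-3,27,15)
river: ρ → (15,3,-15)
closes: descent 0, river 6
min |a| on river = 3

3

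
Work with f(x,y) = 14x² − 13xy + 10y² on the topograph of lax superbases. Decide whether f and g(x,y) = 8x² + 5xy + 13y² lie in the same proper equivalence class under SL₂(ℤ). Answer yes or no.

D₁ = -391, D₂ = -391
f: flip: (14,-13,10)→(10,13,14)
f: translate: b→-7 (≡13 mod 20), so (10,13,14)→(10,-7,11)
f: reduced (well bottom): (10,-7,11) with a≤c, −a<b≤a
g: reduced (well bottom): (8,5,13) with a≤c, −a<b≤a
reduced forms (10, -7, 11) vs (8, 5, 13) ⇒ inequivalent

no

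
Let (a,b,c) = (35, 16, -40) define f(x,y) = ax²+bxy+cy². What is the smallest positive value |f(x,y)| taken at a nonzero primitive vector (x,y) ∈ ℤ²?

river: ρ → (-40,64,11)
river: ρ → (11,68,-28)
river: ρ → (-28,44,35)
river: ρ → (35,26,-37)
river: ρ → (-37,48,24)
river: ρ → (24,48,-37)
river: ρ → (-37,26,35)
river: ρ → (35,44,-28)
river: ρ → (-28,68,11)
river: ρ → (11,64,-40)
river: ρ → (-40,16,35)
river: ρ → (35,54,-21)
river: ρ → (-21,72,8)
river: ρ → (8,72,-21)
river: ρ → (-21,54,35)
river: ρ → (35,16,-40)
closes: descent 0, river 16
min |a| on river = 8

8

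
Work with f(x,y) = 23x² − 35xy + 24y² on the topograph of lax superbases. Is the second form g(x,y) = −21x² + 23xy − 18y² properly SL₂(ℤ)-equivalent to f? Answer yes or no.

D₁ = -983, D₂ = -983
f: translate: b→11 (≡-35 mod 46), so (23,-35,24)→(23,11,12)
f: flip: (23,11,12)→(12,-11,23)
f: reduced (well bottom): (12,-11,23) with a≤c, −a<b≤a
g is negative-definite; reduce −g:
−g: translate: b→19 (≡-23 mod 42), so (21,-23,18)→(21,19,16)
−g: flip: (21,19,16)→(16,-19,21)
−g: translate: b→13 (≡-19 mod 32), so (16,-19,21)→(16,13,18)
−g: reduced (well bottom): (16,13,18) with a≤c, −a<b≤a
flip sign back: reduced form of g is (-16,-13,-18)
reduced forms (12, -11, 23) vs (-16, -13, -18) ⇒ inequivalent

no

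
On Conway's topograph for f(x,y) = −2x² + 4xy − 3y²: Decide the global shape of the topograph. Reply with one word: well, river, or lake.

D = b²−4ac = 4² − 4·(-2)·(-3) = -8
D < 0 ⇒ definite ⇒ every region one sign ⇒ single well

well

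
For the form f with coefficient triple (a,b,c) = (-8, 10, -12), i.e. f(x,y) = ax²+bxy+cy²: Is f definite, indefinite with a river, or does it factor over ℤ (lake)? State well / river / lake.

D = b²−4ac = 10² − 4·(-8)·(-12) = -284
D < 0 ⇒ definite ⇒ every region one sign ⇒ single well

well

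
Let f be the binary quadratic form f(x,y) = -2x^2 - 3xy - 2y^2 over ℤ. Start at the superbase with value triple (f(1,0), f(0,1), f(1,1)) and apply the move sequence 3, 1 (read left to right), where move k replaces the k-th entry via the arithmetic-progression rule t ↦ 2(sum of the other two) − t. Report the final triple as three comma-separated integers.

start (-2,-2,-7) = (f(1,0),f(0,1),f(1,1))
replace slot 3: 2·((-2)+(-2)) − (-7) = -1 → (-2,-2,-1)
replace slot 1: 2·((-2)+(-1)) − (-2) = -4 → (-4,-2,-1)

-4,-2,-1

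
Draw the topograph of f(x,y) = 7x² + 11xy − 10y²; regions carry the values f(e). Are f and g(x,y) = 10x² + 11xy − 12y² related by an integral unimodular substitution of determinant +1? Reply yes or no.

D₁ = 401, D₂ = 601
discriminants differ ⇒ not SL₂(ℤ)-equivalent

no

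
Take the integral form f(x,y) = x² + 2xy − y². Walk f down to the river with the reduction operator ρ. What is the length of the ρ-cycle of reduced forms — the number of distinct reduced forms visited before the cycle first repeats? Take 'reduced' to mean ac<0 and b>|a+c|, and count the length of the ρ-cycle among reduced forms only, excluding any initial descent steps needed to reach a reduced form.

D = 8, ⌊√D⌋ = 2
river: ρ → (-1,2,1)
river: ρ → (1,2,-1)
ρ-cycle length = 2 (tail of 0 descent steps not counted)

2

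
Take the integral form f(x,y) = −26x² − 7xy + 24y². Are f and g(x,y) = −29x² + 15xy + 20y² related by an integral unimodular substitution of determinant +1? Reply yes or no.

D₁ = 2545, D₂ = 2545
river cycle of f (length 30): (24, 7, -26), (-26, 45, 5), (5, 45, -26), (-26, 7, 24), (24, 41, -9), (-9, 49, 4), (4, 47, -21), (-21, 37, 14), (14, 47, -6), (-6, 49, 6), … (20 more)
river cycle of g (length 50): (20, 25, -24), (-24, 23, 21), (21, 19, -26), (-26, 33, 14), (14, 23, -36), (-36, 49, 1), (1, 49, -36), (-36, 23, 14), (14, 33, -26), (-26, 19, 21), … (40 more)
cycles differ ⇒ inequivalent

no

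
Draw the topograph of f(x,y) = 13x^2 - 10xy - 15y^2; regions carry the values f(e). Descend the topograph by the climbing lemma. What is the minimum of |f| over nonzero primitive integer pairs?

descent: ρ → (-15,10,13)  [lands on river]
river: ρ → (13,16,-12)
river: ρ → (-12,8,17)
river: ρ → (17,26,-3)
river: ρ → (-3,28,8)
river: ρ → (8,20,-15)
closes: descent 1, river 6
min |a| on river = 3

3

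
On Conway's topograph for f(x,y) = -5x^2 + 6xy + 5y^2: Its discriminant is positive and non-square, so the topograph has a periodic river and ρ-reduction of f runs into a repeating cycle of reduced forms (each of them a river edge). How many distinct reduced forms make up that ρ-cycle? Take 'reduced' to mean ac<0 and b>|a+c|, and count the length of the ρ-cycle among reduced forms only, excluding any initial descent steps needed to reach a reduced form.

D = 136, ⌊√D⌋ = 11
river: ρ → (5,4,-6)
river: ρ → (-6,8,3)
river: ρ → (3,10,-3)
river: ρ → (-3,8,6)
river: ρ → (6,4,-5)
river: ρ → (-5,6,5)
ρ-cycle length = 6 (tail of 0 descent steps not counted)

6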